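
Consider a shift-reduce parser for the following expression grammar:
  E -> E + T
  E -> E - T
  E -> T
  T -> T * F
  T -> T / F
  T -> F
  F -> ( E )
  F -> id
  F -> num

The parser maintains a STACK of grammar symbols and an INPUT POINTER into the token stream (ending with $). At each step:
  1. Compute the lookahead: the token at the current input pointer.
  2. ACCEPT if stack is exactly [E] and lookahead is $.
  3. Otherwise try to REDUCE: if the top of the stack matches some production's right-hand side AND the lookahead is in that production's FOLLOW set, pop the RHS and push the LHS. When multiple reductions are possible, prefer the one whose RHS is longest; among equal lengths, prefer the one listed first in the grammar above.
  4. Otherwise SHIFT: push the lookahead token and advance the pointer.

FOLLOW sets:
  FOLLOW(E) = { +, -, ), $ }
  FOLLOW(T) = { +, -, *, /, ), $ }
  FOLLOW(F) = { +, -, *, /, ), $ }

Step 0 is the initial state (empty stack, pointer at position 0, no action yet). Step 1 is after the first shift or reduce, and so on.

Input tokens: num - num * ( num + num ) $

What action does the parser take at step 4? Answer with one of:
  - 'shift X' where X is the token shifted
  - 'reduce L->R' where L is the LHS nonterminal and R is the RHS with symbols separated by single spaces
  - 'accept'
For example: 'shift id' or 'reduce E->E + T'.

Answer: reduce E->T

Derivation:
Step 1: shift num. Stack=[num] ptr=1 lookahead=- remaining=[- num * ( num + num ) $]
Step 2: reduce F->num. Stack=[F] ptr=1 lookahead=- remaining=[- num * ( num + num ) $]
Step 3: reduce T->F. Stack=[T] ptr=1 lookahead=- remaining=[- num * ( num + num ) $]
Step 4: reduce E->T. Stack=[E] ptr=1 lookahead=- remaining=[- num * ( num + num ) $]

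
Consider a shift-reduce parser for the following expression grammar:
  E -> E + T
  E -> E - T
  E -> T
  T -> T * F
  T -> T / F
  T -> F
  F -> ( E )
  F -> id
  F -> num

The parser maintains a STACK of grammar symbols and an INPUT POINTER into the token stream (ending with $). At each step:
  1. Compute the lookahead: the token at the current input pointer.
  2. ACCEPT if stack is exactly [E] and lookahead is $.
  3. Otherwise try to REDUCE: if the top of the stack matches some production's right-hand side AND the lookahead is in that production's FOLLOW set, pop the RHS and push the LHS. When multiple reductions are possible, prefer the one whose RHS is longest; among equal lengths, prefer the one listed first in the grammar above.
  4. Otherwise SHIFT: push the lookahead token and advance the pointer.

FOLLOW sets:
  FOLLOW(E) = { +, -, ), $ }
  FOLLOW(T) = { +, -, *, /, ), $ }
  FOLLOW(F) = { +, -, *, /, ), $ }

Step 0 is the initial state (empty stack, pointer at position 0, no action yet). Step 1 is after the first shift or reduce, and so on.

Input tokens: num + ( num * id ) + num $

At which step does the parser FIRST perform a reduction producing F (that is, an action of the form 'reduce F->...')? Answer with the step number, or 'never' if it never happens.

Answer: 2

Derivation:
Step 1: shift num. Stack=[num] ptr=1 lookahead=+ remaining=[+ ( num * id ) + num $]
Step 2: reduce F->num. Stack=[F] ptr=1 lookahead=+ remaining=[+ ( num * id ) + num $]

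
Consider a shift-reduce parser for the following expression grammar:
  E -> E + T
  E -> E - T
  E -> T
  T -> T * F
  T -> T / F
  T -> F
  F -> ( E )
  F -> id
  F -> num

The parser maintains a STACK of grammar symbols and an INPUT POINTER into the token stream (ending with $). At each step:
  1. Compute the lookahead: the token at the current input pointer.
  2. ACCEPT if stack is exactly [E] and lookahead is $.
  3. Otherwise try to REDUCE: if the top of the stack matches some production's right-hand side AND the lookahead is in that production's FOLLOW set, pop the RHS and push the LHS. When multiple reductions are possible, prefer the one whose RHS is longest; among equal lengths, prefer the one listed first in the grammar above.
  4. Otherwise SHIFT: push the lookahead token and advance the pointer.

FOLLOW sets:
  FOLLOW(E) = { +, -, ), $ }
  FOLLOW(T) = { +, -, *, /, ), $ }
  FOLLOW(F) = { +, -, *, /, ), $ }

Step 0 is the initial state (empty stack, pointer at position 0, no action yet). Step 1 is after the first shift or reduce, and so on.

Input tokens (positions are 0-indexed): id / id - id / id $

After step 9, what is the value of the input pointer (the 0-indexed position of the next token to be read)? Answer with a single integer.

Answer: 4

Derivation:
Step 1: shift id. Stack=[id] ptr=1 lookahead=/ remaining=[/ id - id / id $]
Step 2: reduce F->id. Stack=[F] ptr=1 lookahead=/ remaining=[/ id - id / id $]
Step 3: reduce T->F. Stack=[T] ptr=1 lookahead=/ remaining=[/ id - id / id $]
Step 4: shift /. Stack=[T /] ptr=2 lookahead=id remaining=[id - id / id $]
Step 5: shift id. Stack=[T / id] ptr=3 lookahead=- remaining=[- id / id $]
Step 6: reduce F->id. Stack=[T / F] ptr=3 lookahead=- remaining=[- id / id $]
Step 7: reduce T->T / F. Stack=[T] ptr=3 lookahead=- remaining=[- id / id $]
Step 8: reduce E->T. Stack=[E] ptr=3 lookahead=- remaining=[- id / id $]
Step 9: shift -. Stack=[E -] ptr=4 lookahead=id remaining=[id / id $]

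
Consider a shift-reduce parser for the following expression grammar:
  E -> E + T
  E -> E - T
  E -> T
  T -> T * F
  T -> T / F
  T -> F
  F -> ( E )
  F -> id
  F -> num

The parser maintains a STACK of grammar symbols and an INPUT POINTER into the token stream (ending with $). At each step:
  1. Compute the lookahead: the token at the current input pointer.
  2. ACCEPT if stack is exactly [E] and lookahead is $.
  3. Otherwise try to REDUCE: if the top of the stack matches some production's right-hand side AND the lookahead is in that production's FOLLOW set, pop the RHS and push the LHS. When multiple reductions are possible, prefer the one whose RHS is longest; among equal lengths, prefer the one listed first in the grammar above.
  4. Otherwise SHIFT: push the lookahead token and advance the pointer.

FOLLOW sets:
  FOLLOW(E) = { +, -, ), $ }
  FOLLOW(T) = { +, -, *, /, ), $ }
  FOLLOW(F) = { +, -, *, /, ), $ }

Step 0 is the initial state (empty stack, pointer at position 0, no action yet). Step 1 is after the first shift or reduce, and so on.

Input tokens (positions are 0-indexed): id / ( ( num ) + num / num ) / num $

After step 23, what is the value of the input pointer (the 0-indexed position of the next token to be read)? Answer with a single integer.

Answer: 10

Derivation:
Step 1: shift id. Stack=[id] ptr=1 lookahead=/ remaining=[/ ( ( num ) + num / num ) / num $]
Step 2: reduce F->id. Stack=[F] ptr=1 lookahead=/ remaining=[/ ( ( num ) + num / num ) / num $]
Step 3: reduce T->F. Stack=[T] ptr=1 lookahead=/ remaining=[/ ( ( num ) + num / num ) / num $]
Step 4: shift /. Stack=[T /] ptr=2 lookahead=( remaining=[( ( num ) + num / num ) / num $]
Step 5: shift (. Stack=[T / (] ptr=3 lookahead=( remaining=[( num ) + num / num ) / num $]
Step 6: shift (. Stack=[T / ( (] ptr=4 lookahead=num remaining=[num ) + num / num ) / num $]
Step 7: shift num. Stack=[T / ( ( num] ptr=5 lookahead=) remaining=[) + num / num ) / num $]
Step 8: reduce F->num. Stack=[T / ( ( F] ptr=5 lookahead=) remaining=[) + num / num ) / num $]
Step 9: reduce T->F. Stack=[T / ( ( T] ptr=5 lookahead=) remaining=[) + num / num ) / num $]
Step 10: reduce E->T. Stack=[T / ( ( E] ptr=5 lookahead=) remaining=[) + num / num ) / num $]
Step 11: shift ). Stack=[T / ( ( E )] ptr=6 lookahead=+ remaining=[+ num / num ) / num $]
Step 12: reduce F->( E ). Stack=[T / ( F] ptr=6 lookahead=+ remaining=[+ num / num ) / num $]
Step 13: reduce T->F. Stack=[T / ( T] ptr=6 lookahead=+ remaining=[+ num / num ) / num $]
Step 14: reduce E->T. Stack=[T / ( E] ptr=6 lookahead=+ remaining=[+ num / num ) / num $]
Step 15: shift +. Stack=[T / ( E +] ptr=7 lookahead=num remaining=[num / num ) / num $]
Step 16: shift num. Stack=[T / ( E + num] ptr=8 lookahead=/ remaining=[/ num ) / num $]
Step 17: reduce F->num. Stack=[T / ( E + F] ptr=8 lookahead=/ remaining=[/ num ) / num $]
Step 18: reduce T->F. Stack=[T / ( E + T] ptr=8 lookahead=/ remaining=[/ num ) / num $]
Step 19: shift /. Stack=[T / ( E + T /] ptr=9 lookahead=num remaining=[num ) / num $]
Step 20: shift num. Stack=[T / ( E + T / num] ptr=10 lookahead=) remaining=[) / num $]
Step 21: reduce F->num. Stack=[T / ( E + T / F] ptr=10 lookahead=) remaining=[) / num $]
Step 22: reduce T->T / F. Stack=[T / ( E + T] ptr=10 lookahead=) remaining=[) / num $]
Step 23: reduce E->E + T. Stack=[T / ( E] ptr=10 lookahead=) remaining=[) / num $]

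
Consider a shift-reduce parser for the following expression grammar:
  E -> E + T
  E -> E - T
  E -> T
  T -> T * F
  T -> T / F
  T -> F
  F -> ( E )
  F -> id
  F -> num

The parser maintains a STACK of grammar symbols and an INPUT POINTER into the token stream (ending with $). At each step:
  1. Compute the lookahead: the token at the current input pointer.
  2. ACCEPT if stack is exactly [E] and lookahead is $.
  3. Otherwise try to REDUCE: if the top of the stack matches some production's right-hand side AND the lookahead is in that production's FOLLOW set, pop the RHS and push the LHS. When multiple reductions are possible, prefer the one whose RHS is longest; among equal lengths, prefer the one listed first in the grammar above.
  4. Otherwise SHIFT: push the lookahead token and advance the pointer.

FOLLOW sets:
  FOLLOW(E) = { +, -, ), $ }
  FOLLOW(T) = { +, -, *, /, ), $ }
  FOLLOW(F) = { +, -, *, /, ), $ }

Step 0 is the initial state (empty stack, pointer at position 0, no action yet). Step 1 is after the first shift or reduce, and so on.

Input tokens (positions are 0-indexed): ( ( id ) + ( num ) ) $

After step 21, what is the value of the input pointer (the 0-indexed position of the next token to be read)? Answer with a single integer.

Answer: 9

Derivation:
Step 1: shift (. Stack=[(] ptr=1 lookahead=( remaining=[( id ) + ( num ) ) $]
Step 2: shift (. Stack=[( (] ptr=2 lookahead=id remaining=[id ) + ( num ) ) $]
Step 3: shift id. Stack=[( ( id] ptr=3 lookahead=) remaining=[) + ( num ) ) $]
Step 4: reduce F->id. Stack=[( ( F] ptr=3 lookahead=) remaining=[) + ( num ) ) $]
Step 5: reduce T->F. Stack=[( ( T] ptr=3 lookahead=) remaining=[) + ( num ) ) $]
Step 6: reduce E->T. Stack=[( ( E] ptr=3 lookahead=) remaining=[) + ( num ) ) $]
Step 7: shift ). Stack=[( ( E )] ptr=4 lookahead=+ remaining=[+ ( num ) ) $]
Step 8: reduce F->( E ). Stack=[( F] ptr=4 lookahead=+ remaining=[+ ( num ) ) $]
Step 9: reduce T->F. Stack=[( T] ptr=4 lookahead=+ remaining=[+ ( num ) ) $]
Step 10: reduce E->T. Stack=[( E] ptr=4 lookahead=+ remaining=[+ ( num ) ) $]
Step 11: shift +. Stack=[( E +] ptr=5 lookahead=( remaining=[( num ) ) $]
Step 12: shift (. Stack=[( E + (] ptr=6 lookahead=num remaining=[num ) ) $]
Step 13: shift num. Stack=[( E + ( num] ptr=7 lookahead=) remaining=[) ) $]
Step 14: reduce F->num. Stack=[( E + ( F] ptr=7 lookahead=) remaining=[) ) $]
Step 15: reduce T->F. Stack=[( E + ( T] ptr=7 lookahead=) remaining=[) ) $]
Step 16: reduce E->T. Stack=[( E + ( E] ptr=7 lookahead=) remaining=[) ) $]
Step 17: shift ). Stack=[( E + ( E )] ptr=8 lookahead=) remaining=[) $]
Step 18: reduce F->( E ). Stack=[( E + F] ptr=8 lookahead=) remaining=[) $]
Step 19: reduce T->F. Stack=[( E + T] ptr=8 lookahead=) remaining=[) $]
Step 20: reduce E->E + T. Stack=[( E] ptr=8 lookahead=) remaining=[) $]
Step 21: shift ). Stack=[( E )] ptr=9 lookahead=$ remaining=[$]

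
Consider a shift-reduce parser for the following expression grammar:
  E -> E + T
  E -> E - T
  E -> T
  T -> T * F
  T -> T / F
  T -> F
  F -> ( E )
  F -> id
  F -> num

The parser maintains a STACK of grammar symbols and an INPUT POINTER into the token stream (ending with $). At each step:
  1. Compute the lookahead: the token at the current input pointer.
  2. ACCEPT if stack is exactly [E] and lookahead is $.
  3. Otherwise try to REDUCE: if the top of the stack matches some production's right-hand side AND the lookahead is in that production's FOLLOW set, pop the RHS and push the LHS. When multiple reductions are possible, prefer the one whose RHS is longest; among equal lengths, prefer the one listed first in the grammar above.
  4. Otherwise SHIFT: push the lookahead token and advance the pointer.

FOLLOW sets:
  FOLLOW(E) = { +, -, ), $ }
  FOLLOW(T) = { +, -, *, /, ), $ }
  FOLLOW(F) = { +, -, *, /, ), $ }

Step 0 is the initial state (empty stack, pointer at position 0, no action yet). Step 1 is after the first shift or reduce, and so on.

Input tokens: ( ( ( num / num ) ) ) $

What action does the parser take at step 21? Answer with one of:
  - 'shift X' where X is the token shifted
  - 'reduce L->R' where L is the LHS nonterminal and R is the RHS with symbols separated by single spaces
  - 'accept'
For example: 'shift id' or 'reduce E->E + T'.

Step 1: shift (. Stack=[(] ptr=1 lookahead=( remaining=[( ( num / num ) ) ) $]
Step 2: shift (. Stack=[( (] ptr=2 lookahead=( remaining=[( num / num ) ) ) $]
Step 3: shift (. Stack=[( ( (] ptr=3 lookahead=num remaining=[num / num ) ) ) $]
Step 4: shift num. Stack=[( ( ( num] ptr=4 lookahead=/ remaining=[/ num ) ) ) $]
Step 5: reduce F->num. Stack=[( ( ( F] ptr=4 lookahead=/ remaining=[/ num ) ) ) $]
Step 6: reduce T->F. Stack=[( ( ( T] ptr=4 lookahead=/ remaining=[/ num ) ) ) $]
Step 7: shift /. Stack=[( ( ( T /] ptr=5 lookahead=num remaining=[num ) ) ) $]
Step 8: shift num. Stack=[( ( ( T / num] ptr=6 lookahead=) remaining=[) ) ) $]
Step 9: reduce F->num. Stack=[( ( ( T / F] ptr=6 lookahead=) remaining=[) ) ) $]
Step 10: reduce T->T / F. Stack=[( ( ( T] ptr=6 lookahead=) remaining=[) ) ) $]
Step 11: reduce E->T. Stack=[( ( ( E] ptr=6 lookahead=) remaining=[) ) ) $]
Step 12: shift ). Stack=[( ( ( E )] ptr=7 lookahead=) remaining=[) ) $]
Step 13: reduce F->( E ). Stack=[( ( F] ptr=7 lookahead=) remaining=[) ) $]
Step 14: reduce T->F. Stack=[( ( T] ptr=7 lookahead=) remaining=[) ) $]
Step 15: reduce E->T. Stack=[( ( E] ptr=7 lookahead=) remaining=[) ) $]
Step 16: shift ). Stack=[( ( E )] ptr=8 lookahead=) remaining=[) $]
Step 17: reduce F->( E ). Stack=[( F] ptr=8 lookahead=) remaining=[) $]
Step 18: reduce T->F. Stack=[( T] ptr=8 lookahead=) remaining=[) $]
Step 19: reduce E->T. Stack=[( E] ptr=8 lookahead=) remaining=[) $]
Step 20: shift ). Stack=[( E )] ptr=9 lookahead=$ remaining=[$]
Step 21: reduce F->( E ). Stack=[F] ptr=9 lookahead=$ remaining=[$]

Answer: reduce F->( E )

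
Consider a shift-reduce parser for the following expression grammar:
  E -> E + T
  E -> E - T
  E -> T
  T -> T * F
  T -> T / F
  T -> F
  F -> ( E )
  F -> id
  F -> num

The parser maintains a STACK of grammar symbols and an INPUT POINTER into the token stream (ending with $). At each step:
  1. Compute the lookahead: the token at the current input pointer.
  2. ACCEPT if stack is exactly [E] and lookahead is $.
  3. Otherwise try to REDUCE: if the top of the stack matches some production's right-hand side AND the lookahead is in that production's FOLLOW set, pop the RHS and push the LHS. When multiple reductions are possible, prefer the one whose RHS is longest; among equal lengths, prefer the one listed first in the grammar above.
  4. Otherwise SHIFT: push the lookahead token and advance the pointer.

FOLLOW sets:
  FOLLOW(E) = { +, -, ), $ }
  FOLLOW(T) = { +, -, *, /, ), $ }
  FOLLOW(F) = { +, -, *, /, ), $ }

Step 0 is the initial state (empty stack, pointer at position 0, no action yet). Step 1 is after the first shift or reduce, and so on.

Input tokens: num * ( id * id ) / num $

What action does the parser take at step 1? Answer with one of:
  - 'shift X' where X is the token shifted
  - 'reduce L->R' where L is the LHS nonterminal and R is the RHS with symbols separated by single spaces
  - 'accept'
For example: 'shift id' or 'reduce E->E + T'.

Answer: shift num

Derivation:
Step 1: shift num. Stack=[num] ptr=1 lookahead=* remaining=[* ( id * id ) / num $]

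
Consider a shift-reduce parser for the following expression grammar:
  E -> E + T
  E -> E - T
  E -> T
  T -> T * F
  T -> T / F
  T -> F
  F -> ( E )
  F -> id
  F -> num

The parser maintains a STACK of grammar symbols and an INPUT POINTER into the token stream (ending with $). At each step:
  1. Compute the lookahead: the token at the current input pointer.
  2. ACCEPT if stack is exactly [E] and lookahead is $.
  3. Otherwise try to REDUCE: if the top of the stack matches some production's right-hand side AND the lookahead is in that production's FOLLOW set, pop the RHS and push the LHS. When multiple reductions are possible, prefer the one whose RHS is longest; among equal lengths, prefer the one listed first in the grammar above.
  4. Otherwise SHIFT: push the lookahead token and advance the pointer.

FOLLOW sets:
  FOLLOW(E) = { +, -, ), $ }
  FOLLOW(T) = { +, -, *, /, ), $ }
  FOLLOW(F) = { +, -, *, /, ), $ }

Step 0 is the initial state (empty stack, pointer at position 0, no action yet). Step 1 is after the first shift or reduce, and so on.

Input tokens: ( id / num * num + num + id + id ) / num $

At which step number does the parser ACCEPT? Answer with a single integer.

Step 1: shift (. Stack=[(] ptr=1 lookahead=id remaining=[id / num * num + num + id + id ) / num $]
Step 2: shift id. Stack=[( id] ptr=2 lookahead=/ remaining=[/ num * num + num + id + id ) / num $]
Step 3: reduce F->id. Stack=[( F] ptr=2 lookahead=/ remaining=[/ num * num + num + id + id ) / num $]
Step 4: reduce T->F. Stack=[( T] ptr=2 lookahead=/ remaining=[/ num * num + num + id + id ) / num $]
Step 5: shift /. Stack=[( T /] ptr=3 lookahead=num remaining=[num * num + num + id + id ) / num $]
Step 6: shift num. Stack=[( T / num] ptr=4 lookahead=* remaining=[* num + num + id + id ) / num $]
Step 7: reduce F->num. Stack=[( T / F] ptr=4 lookahead=* remaining=[* num + num + id + id ) / num $]
Step 8: reduce T->T / F. Stack=[( T] ptr=4 lookahead=* remaining=[* num + num + id + id ) / num $]
Step 9: shift *. Stack=[( T *] ptr=5 lookahead=num remaining=[num + num + id + id ) / num $]
Step 10: shift num. Stack=[( T * num] ptr=6 lookahead=+ remaining=[+ num + id + id ) / num $]
Step 11: reduce F->num. Stack=[( T * F] ptr=6 lookahead=+ remaining=[+ num + id + id ) / num $]
Step 12: reduce T->T * F. Stack=[( T] ptr=6 lookahead=+ remaining=[+ num + id + id ) / num $]
Step 13: reduce E->T. Stack=[( E] ptr=6 lookahead=+ remaining=[+ num + id + id ) / num $]
Step 14: shift +. Stack=[( E +] ptr=7 lookahead=num remaining=[num + id + id ) / num $]
Step 15: shift num. Stack=[( E + num] ptr=8 lookahead=+ remaining=[+ id + id ) / num $]
Step 16: reduce F->num. Stack=[( E + F] ptr=8 lookahead=+ remaining=[+ id + id ) / num $]
Step 17: reduce T->F. Stack=[( E + T] ptr=8 lookahead=+ remaining=[+ id + id ) / num $]
Step 18: reduce E->E + T. Stack=[( E] ptr=8 lookahead=+ remaining=[+ id + id ) / num $]
Step 19: shift +. Stack=[( E +] ptr=9 lookahead=id remaining=[id + id ) / num $]
Step 20: shift id. Stack=[( E + id] ptr=10 lookahead=+ remaining=[+ id ) / num $]
Step 21: reduce F->id. Stack=[( E + F] ptr=10 lookahead=+ remaining=[+ id ) / num $]
Step 22: reduce T->F. Stack=[( E + T] ptr=10 lookahead=+ remaining=[+ id ) / num $]
Step 23: reduce E->E + T. Stack=[( E] ptr=10 lookahead=+ remaining=[+ id ) / num $]
Step 24: shift +. Stack=[( E +] ptr=11 lookahead=id remaining=[id ) / num $]
Step 25: shift id. Stack=[( E + id] ptr=12 lookahead=) remaining=[) / num $]
Step 26: reduce F->id. Stack=[( E + F] ptr=12 lookahead=) remaining=[) / num $]
Step 27: reduce T->F. Stack=[( E + T] ptr=12 lookahead=) remaining=[) / num $]
Step 28: reduce E->E + T. Stack=[( E] ptr=12 lookahead=) remaining=[) / num $]
Step 29: shift ). Stack=[( E )] ptr=13 lookahead=/ remaining=[/ num $]
Step 30: reduce F->( E ). Stack=[F] ptr=13 lookahead=/ remaining=[/ num $]
Step 31: reduce T->F. Stack=[T] ptr=13 lookahead=/ remaining=[/ num $]
Step 32: shift /. Stack=[T /] ptr=14 lookahead=num remaining=[num $]
Step 33: shift num. Stack=[T / num] ptr=15 lookahead=$ remaining=[$]
Step 34: reduce F->num. Stack=[T / F] ptr=15 lookahead=$ remaining=[$]
Step 35: reduce T->T / F. Stack=[T] ptr=15 lookahead=$ remaining=[$]
Step 36: reduce E->T. Stack=[E] ptr=15 lookahead=$ remaining=[$]
Step 37: accept. Stack=[E] ptr=15 lookahead=$ remaining=[$]

Answer: 37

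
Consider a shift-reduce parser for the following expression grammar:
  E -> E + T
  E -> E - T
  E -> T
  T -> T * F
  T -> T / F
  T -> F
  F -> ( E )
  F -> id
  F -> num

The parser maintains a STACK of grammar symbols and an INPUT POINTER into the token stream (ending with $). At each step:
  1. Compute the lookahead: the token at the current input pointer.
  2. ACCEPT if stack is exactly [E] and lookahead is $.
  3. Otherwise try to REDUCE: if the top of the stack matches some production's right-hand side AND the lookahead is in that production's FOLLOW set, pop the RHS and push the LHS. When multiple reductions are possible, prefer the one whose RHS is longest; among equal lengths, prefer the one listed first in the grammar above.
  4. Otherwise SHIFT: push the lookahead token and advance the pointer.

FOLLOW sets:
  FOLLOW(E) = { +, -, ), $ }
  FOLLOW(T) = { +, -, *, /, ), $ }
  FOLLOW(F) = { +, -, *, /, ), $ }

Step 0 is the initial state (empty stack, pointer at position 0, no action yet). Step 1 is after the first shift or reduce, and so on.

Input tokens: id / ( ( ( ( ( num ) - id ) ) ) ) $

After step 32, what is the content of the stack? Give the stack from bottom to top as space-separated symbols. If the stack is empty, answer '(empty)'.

Step 1: shift id. Stack=[id] ptr=1 lookahead=/ remaining=[/ ( ( ( ( ( num ) - id ) ) ) ) $]
Step 2: reduce F->id. Stack=[F] ptr=1 lookahead=/ remaining=[/ ( ( ( ( ( num ) - id ) ) ) ) $]
Step 3: reduce T->F. Stack=[T] ptr=1 lookahead=/ remaining=[/ ( ( ( ( ( num ) - id ) ) ) ) $]
Step 4: shift /. Stack=[T /] ptr=2 lookahead=( remaining=[( ( ( ( ( num ) - id ) ) ) ) $]
Step 5: shift (. Stack=[T / (] ptr=3 lookahead=( remaining=[( ( ( ( num ) - id ) ) ) ) $]
Step 6: shift (. Stack=[T / ( (] ptr=4 lookahead=( remaining=[( ( ( num ) - id ) ) ) ) $]
Step 7: shift (. Stack=[T / ( ( (] ptr=5 lookahead=( remaining=[( ( num ) - id ) ) ) ) $]
Step 8: shift (. Stack=[T / ( ( ( (] ptr=6 lookahead=( remaining=[( num ) - id ) ) ) ) $]
Step 9: shift (. Stack=[T / ( ( ( ( (] ptr=7 lookahead=num remaining=[num ) - id ) ) ) ) $]
Step 10: shift num. Stack=[T / ( ( ( ( ( num] ptr=8 lookahead=) remaining=[) - id ) ) ) ) $]
Step 11: reduce F->num. Stack=[T / ( ( ( ( ( F] ptr=8 lookahead=) remaining=[) - id ) ) ) ) $]
Step 12: reduce T->F. Stack=[T / ( ( ( ( ( T] ptr=8 lookahead=) remaining=[) - id ) ) ) ) $]
Step 13: reduce E->T. Stack=[T / ( ( ( ( ( E] ptr=8 lookahead=) remaining=[) - id ) ) ) ) $]
Step 14: shift ). Stack=[T / ( ( ( ( ( E )] ptr=9 lookahead=- remaining=[- id ) ) ) ) $]
Step 15: reduce F->( E ). Stack=[T / ( ( ( ( F] ptr=9 lookahead=- remaining=[- id ) ) ) ) $]
Step 16: reduce T->F. Stack=[T / ( ( ( ( T] ptr=9 lookahead=- remaining=[- id ) ) ) ) $]
Step 17: reduce E->T. Stack=[T / ( ( ( ( E] ptr=9 lookahead=- remaining=[- id ) ) ) ) $]
Step 18: shift -. Stack=[T / ( ( ( ( E -] ptr=10 lookahead=id remaining=[id ) ) ) ) $]
Step 19: shift id. Stack=[T / ( ( ( ( E - id] ptr=11 lookahead=) remaining=[) ) ) ) $]
Step 20: reduce F->id. Stack=[T / ( ( ( ( E - F] ptr=11 lookahead=) remaining=[) ) ) ) $]
Step 21: reduce T->F. Stack=[T / ( ( ( ( E - T] ptr=11 lookahead=) remaining=[) ) ) ) $]
Step 22: reduce E->E - T. Stack=[T / ( ( ( ( E] ptr=11 lookahead=) remaining=[) ) ) ) $]
Step 23: shift ). Stack=[T / ( ( ( ( E )] ptr=12 lookahead=) remaining=[) ) ) $]
Step 24: reduce F->( E ). Stack=[T / ( ( ( F] ptr=12 lookahead=) remaining=[) ) ) $]
Step 25: reduce T->F. Stack=[T / ( ( ( T] ptr=12 lookahead=) remaining=[) ) ) $]
Step 26: reduce E->T. Stack=[T / ( ( ( E] ptr=12 lookahead=) remaining=[) ) ) $]
Step 27: shift ). Stack=[T / ( ( ( E )] ptr=13 lookahead=) remaining=[) ) $]
Step 28: reduce F->( E ). Stack=[T / ( ( F] ptr=13 lookahead=) remaining=[) ) $]
Step 29: reduce T->F. Stack=[T / ( ( T] ptr=13 lookahead=) remaining=[) ) $]
Step 30: reduce E->T. Stack=[T / ( ( E] ptr=13 lookahead=) remaining=[) ) $]
Step 31: shift ). Stack=[T / ( ( E )] ptr=14 lookahead=) remaining=[) $]
Step 32: reduce F->( E ). Stack=[T / ( F] ptr=14 lookahead=) remaining=[) $]

Answer: T / ( F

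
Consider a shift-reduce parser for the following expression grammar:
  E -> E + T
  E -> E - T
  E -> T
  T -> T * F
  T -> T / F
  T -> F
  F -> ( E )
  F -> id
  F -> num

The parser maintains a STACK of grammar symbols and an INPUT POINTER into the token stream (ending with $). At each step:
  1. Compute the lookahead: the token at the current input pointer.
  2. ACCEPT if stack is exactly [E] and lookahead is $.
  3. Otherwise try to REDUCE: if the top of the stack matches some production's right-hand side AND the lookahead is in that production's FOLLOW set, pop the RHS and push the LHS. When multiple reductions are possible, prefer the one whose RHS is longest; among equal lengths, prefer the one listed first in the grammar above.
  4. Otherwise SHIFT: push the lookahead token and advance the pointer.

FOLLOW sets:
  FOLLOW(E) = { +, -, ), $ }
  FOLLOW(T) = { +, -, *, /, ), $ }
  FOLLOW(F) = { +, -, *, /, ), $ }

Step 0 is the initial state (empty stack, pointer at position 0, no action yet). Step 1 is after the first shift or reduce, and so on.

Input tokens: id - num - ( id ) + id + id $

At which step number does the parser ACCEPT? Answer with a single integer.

Answer: 30

Derivation:
Step 1: shift id. Stack=[id] ptr=1 lookahead=- remaining=[- num - ( id ) + id + id $]
Step 2: reduce F->id. Stack=[F] ptr=1 lookahead=- remaining=[- num - ( id ) + id + id $]
Step 3: reduce T->F. Stack=[T] ptr=1 lookahead=- remaining=[- num - ( id ) + id + id $]
Step 4: reduce E->T. Stack=[E] ptr=1 lookahead=- remaining=[- num - ( id ) + id + id $]
Step 5: shift -. Stack=[E -] ptr=2 lookahead=num remaining=[num - ( id ) + id + id $]
Step 6: shift num. Stack=[E - num] ptr=3 lookahead=- remaining=[- ( id ) + id + id $]
Step 7: reduce F->num. Stack=[E - F] ptr=3 lookahead=- remaining=[- ( id ) + id + id $]
Step 8: reduce T->F. Stack=[E - T] ptr=3 lookahead=- remaining=[- ( id ) + id + id $]
Step 9: reduce E->E - T. Stack=[E] ptr=3 lookahead=- remaining=[- ( id ) + id + id $]
Step 10: shift -. Stack=[E -] ptr=4 lookahead=( remaining=[( id ) + id + id $]
Step 11: shift (. Stack=[E - (] ptr=5 lookahead=id remaining=[id ) + id + id $]
Step 12: shift id. Stack=[E - ( id] ptr=6 lookahead=) remaining=[) + id + id $]
Step 13: reduce F->id. Stack=[E - ( F] ptr=6 lookahead=) remaining=[) + id + id $]
Step 14: reduce T->F. Stack=[E - ( T] ptr=6 lookahead=) remaining=[) + id + id $]
Step 15: reduce E->T. Stack=[E - ( E] ptr=6 lookahead=) remaining=[) + id + id $]
Step 16: shift ). Stack=[E - ( E )] ptr=7 lookahead=+ remaining=[+ id + id $]
Step 17: reduce F->( E ). Stack=[E - F] ptr=7 lookahead=+ remaining=[+ id + id $]
Step 18: reduce T->F. Stack=[E - T] ptr=7 lookahead=+ remaining=[+ id + id $]
Step 19: reduce E->E - T. Stack=[E] ptr=7 lookahead=+ remaining=[+ id + id $]
Step 20: shift +. Stack=[E +] ptr=8 lookahead=id remaining=[id + id $]
Step 21: shift id. Stack=[E + id] ptr=9 lookahead=+ remaining=[+ id $]
Step 22: reduce F->id. Stack=[E + F] ptr=9 lookahead=+ remaining=[+ id $]
Step 23: reduce T->F. Stack=[E + T] ptr=9 lookahead=+ remaining=[+ id $]
Step 24: reduce E->E + T. Stack=[E] ptr=9 lookahead=+ remaining=[+ id $]
Step 25: shift +. Stack=[E +] ptr=10 lookahead=id remaining=[id $]
Step 26: shift id. Stack=[E + id] ptr=11 lookahead=$ remaining=[$]
Step 27: reduce F->id. Stack=[E + F] ptr=11 lookahead=$ remaining=[$]
Step 28: reduce T->F. Stack=[E + T] ptr=11 lookahead=$ remaining=[$]
Step 29: reduce E->E + T. Stack=[E] ptr=11 lookahead=$ remaining=[$]
Step 30: accept. Stack=[E] ptr=11 lookahead=$ remaining=[$]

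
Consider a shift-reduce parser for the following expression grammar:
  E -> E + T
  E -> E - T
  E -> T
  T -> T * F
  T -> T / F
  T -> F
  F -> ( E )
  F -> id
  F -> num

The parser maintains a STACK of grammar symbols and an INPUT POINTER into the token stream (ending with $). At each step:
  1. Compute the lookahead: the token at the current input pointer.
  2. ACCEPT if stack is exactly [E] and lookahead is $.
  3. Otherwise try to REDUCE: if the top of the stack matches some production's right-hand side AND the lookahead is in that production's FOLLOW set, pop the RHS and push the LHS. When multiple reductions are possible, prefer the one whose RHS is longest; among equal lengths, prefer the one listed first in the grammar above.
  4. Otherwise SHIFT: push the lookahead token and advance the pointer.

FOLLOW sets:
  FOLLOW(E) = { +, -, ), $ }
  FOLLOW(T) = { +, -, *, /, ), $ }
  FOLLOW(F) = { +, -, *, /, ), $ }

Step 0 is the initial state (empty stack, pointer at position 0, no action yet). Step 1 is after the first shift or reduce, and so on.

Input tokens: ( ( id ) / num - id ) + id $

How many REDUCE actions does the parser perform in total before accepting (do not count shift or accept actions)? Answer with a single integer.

Answer: 17

Derivation:
Step 1: shift (. Stack=[(] ptr=1 lookahead=( remaining=[( id ) / num - id ) + id $]
Step 2: shift (. Stack=[( (] ptr=2 lookahead=id remaining=[id ) / num - id ) + id $]
Step 3: shift id. Stack=[( ( id] ptr=3 lookahead=) remaining=[) / num - id ) + id $]
Step 4: reduce F->id. Stack=[( ( F] ptr=3 lookahead=) remaining=[) / num - id ) + id $]
Step 5: reduce T->F. Stack=[( ( T] ptr=3 lookahead=) remaining=[) / num - id ) + id $]
Step 6: reduce E->T. Stack=[( ( E] ptr=3 lookahead=) remaining=[) / num - id ) + id $]
Step 7: shift ). Stack=[( ( E )] ptr=4 lookahead=/ remaining=[/ num - id ) + id $]
Step 8: reduce F->( E ). Stack=[( F] ptr=4 lookahead=/ remaining=[/ num - id ) + id $]
Step 9: reduce T->F. Stack=[( T] ptr=4 lookahead=/ remaining=[/ num - id ) + id $]
Step 10: shift /. Stack=[( T /] ptr=5 lookahead=num remaining=[num - id ) + id $]
Step 11: shift num. Stack=[( T / num] ptr=6 lookahead=- remaining=[- id ) + id $]
Step 12: reduce F->num. Stack=[( T / F] ptr=6 lookahead=- remaining=[- id ) + id $]
Step 13: reduce T->T / F. Stack=[( T] ptr=6 lookahead=- remaining=[- id ) + id $]
Step 14: reduce E->T. Stack=[( E] ptr=6 lookahead=- remaining=[- id ) + id $]
Step 15: shift -. Stack=[( E -] ptr=7 lookahead=id remaining=[id ) + id $]
Step 16: shift id. Stack=[( E - id] ptr=8 lookahead=) remaining=[) + id $]
Step 17: reduce F->id. Stack=[( E - F] ptr=8 lookahead=) remaining=[) + id $]
Step 18: reduce T->F. Stack=[( E - T] ptr=8 lookahead=) remaining=[) + id $]
Step 19: reduce E->E - T. Stack=[( E] ptr=8 lookahead=) remaining=[) + id $]
Step 20: shift ). Stack=[( E )] ptr=9 lookahead=+ remaining=[+ id $]
Step 21: reduce F->( E ). Stack=[F] ptr=9 lookahead=+ remaining=[+ id $]
Step 22: reduce T->F. Stack=[T] ptr=9 lookahead=+ remaining=[+ id $]
Step 23: reduce E->T. Stack=[E] ptr=9 lookahead=+ remaining=[+ id $]
Step 24: shift +. Stack=[E +] ptr=10 lookahead=id remaining=[id $]
Step 25: shift id. Stack=[E + id] ptr=11 lookahead=$ remaining=[$]
Step 26: reduce F->id. Stack=[E + F] ptr=11 lookahead=$ remaining=[$]
Step 27: reduce T->F. Stack=[E + T] ptr=11 lookahead=$ remaining=[$]
Step 28: reduce E->E + T. Stack=[E] ptr=11 lookahead=$ remaining=[$]
Step 29: accept. Stack=[E] ptr=11 lookahead=$ remaining=[$]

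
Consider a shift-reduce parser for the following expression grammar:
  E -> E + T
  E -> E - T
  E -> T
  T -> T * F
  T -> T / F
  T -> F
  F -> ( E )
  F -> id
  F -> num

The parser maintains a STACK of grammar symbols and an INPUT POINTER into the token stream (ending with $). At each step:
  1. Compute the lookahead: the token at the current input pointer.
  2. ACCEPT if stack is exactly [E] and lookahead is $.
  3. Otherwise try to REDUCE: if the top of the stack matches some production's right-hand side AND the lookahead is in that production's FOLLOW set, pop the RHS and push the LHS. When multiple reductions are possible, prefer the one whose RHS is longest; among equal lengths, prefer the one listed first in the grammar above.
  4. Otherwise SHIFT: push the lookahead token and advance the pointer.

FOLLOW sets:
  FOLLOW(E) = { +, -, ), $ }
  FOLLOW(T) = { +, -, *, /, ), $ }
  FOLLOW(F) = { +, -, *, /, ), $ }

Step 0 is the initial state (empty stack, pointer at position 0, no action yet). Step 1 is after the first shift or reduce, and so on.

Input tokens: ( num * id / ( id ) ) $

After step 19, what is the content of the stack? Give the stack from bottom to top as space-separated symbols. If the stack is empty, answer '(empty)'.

Step 1: shift (. Stack=[(] ptr=1 lookahead=num remaining=[num * id / ( id ) ) $]
Step 2: shift num. Stack=[( num] ptr=2 lookahead=* remaining=[* id / ( id ) ) $]
Step 3: reduce F->num. Stack=[( F] ptr=2 lookahead=* remaining=[* id / ( id ) ) $]
Step 4: reduce T->F. Stack=[( T] ptr=2 lookahead=* remaining=[* id / ( id ) ) $]
Step 5: shift *. Stack=[( T *] ptr=3 lookahead=id remaining=[id / ( id ) ) $]
Step 6: shift id. Stack=[( T * id] ptr=4 lookahead=/ remaining=[/ ( id ) ) $]
Step 7: reduce F->id. Stack=[( T * F] ptr=4 lookahead=/ remaining=[/ ( id ) ) $]
Step 8: reduce T->T * F. Stack=[( T] ptr=4 lookahead=/ remaining=[/ ( id ) ) $]
Step 9: shift /. Stack=[( T /] ptr=5 lookahead=( remaining=[( id ) ) $]
Step 10: shift (. Stack=[( T / (] ptr=6 lookahead=id remaining=[id ) ) $]
Step 11: shift id. Stack=[( T / ( id] ptr=7 lookahead=) remaining=[) ) $]
Step 12: reduce F->id. Stack=[( T / ( F] ptr=7 lookahead=) remaining=[) ) $]
Step 13: reduce T->F. Stack=[( T / ( T] ptr=7 lookahead=) remaining=[) ) $]
Step 14: reduce E->T. Stack=[( T / ( E] ptr=7 lookahead=) remaining=[) ) $]
Step 15: shift ). Stack=[( T / ( E )] ptr=8 lookahead=) remaining=[) $]
Step 16: reduce F->( E ). Stack=[( T / F] ptr=8 lookahead=) remaining=[) $]
Step 17: reduce T->T / F. Stack=[( T] ptr=8 lookahead=) remaining=[) $]
Step 18: reduce E->T. Stack=[( E] ptr=8 lookahead=) remaining=[) $]
Step 19: shift ). Stack=[( E )] ptr=9 lookahead=$ remaining=[$]

Answer: ( E )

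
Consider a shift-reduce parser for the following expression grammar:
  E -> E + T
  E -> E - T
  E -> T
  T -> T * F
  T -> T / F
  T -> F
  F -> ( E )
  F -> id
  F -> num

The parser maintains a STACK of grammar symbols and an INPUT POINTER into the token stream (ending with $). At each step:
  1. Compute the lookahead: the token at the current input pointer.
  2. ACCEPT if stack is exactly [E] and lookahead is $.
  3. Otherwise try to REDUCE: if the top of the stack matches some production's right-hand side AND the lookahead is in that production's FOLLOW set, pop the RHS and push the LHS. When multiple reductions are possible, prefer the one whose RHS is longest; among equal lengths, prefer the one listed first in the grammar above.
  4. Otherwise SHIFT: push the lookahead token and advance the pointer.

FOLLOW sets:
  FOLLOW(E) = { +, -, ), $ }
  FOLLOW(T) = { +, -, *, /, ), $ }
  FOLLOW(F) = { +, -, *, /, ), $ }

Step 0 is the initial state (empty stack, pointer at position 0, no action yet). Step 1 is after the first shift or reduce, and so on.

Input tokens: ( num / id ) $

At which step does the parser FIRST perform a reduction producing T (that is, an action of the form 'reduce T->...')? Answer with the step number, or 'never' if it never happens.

Answer: 4

Derivation:
Step 1: shift (. Stack=[(] ptr=1 lookahead=num remaining=[num / id ) $]
Step 2: shift num. Stack=[( num] ptr=2 lookahead=/ remaining=[/ id ) $]
Step 3: reduce F->num. Stack=[( F] ptr=2 lookahead=/ remaining=[/ id ) $]
Step 4: reduce T->F. Stack=[( T] ptr=2 lookahead=/ remaining=[/ id ) $]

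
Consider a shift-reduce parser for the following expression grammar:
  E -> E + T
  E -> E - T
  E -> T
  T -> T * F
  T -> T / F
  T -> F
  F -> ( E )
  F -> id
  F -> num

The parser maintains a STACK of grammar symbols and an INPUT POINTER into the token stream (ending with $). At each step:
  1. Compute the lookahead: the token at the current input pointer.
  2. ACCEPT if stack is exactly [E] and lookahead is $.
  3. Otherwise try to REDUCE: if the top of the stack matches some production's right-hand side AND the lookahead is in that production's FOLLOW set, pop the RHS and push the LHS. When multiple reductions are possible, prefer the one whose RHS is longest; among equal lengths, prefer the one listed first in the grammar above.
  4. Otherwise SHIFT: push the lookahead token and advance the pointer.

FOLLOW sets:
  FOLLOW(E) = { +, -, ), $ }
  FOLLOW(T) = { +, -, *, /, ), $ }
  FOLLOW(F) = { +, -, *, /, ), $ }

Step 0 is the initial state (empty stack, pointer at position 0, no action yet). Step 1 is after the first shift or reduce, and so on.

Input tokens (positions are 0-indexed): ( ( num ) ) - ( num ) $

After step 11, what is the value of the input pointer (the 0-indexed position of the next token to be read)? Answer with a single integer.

Step 1: shift (. Stack=[(] ptr=1 lookahead=( remaining=[( num ) ) - ( num ) $]
Step 2: shift (. Stack=[( (] ptr=2 lookahead=num remaining=[num ) ) - ( num ) $]
Step 3: shift num. Stack=[( ( num] ptr=3 lookahead=) remaining=[) ) - ( num ) $]
Step 4: reduce F->num. Stack=[( ( F] ptr=3 lookahead=) remaining=[) ) - ( num ) $]
Step 5: reduce T->F. Stack=[( ( T] ptr=3 lookahead=) remaining=[) ) - ( num ) $]
Step 6: reduce E->T. Stack=[( ( E] ptr=3 lookahead=) remaining=[) ) - ( num ) $]
Step 7: shift ). Stack=[( ( E )] ptr=4 lookahead=) remaining=[) - ( num ) $]
Step 8: reduce F->( E ). Stack=[( F] ptr=4 lookahead=) remaining=[) - ( num ) $]
Step 9: reduce T->F. Stack=[( T] ptr=4 lookahead=) remaining=[) - ( num ) $]
Step 10: reduce E->T. Stack=[( E] ptr=4 lookahead=) remaining=[) - ( num ) $]
Step 11: shift ). Stack=[( E )] ptr=5 lookahead=- remaining=[- ( num ) $]

Answer: 5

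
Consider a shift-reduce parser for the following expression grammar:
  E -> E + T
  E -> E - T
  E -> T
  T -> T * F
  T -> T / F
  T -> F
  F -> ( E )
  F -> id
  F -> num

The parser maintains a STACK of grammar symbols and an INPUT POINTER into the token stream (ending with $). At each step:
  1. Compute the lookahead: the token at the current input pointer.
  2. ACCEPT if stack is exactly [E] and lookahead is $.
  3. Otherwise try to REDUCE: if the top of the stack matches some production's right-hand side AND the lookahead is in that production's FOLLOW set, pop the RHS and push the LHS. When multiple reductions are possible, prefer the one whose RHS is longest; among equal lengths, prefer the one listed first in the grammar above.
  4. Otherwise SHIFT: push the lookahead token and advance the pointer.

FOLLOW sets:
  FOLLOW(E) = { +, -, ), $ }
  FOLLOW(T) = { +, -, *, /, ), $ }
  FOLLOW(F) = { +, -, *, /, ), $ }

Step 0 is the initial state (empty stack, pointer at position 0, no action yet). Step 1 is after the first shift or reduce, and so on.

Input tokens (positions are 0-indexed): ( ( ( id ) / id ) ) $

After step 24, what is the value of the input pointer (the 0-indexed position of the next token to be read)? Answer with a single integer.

Answer: 9

Derivation:
Step 1: shift (. Stack=[(] ptr=1 lookahead=( remaining=[( ( id ) / id ) ) $]
Step 2: shift (. Stack=[( (] ptr=2 lookahead=( remaining=[( id ) / id ) ) $]
Step 3: shift (. Stack=[( ( (] ptr=3 lookahead=id remaining=[id ) / id ) ) $]
Step 4: shift id. Stack=[( ( ( id] ptr=4 lookahead=) remaining=[) / id ) ) $]
Step 5: reduce F->id. Stack=[( ( ( F] ptr=4 lookahead=) remaining=[) / id ) ) $]
Step 6: reduce T->F. Stack=[( ( ( T] ptr=4 lookahead=) remaining=[) / id ) ) $]
Step 7: reduce E->T. Stack=[( ( ( E] ptr=4 lookahead=) remaining=[) / id ) ) $]
Step 8: shift ). Stack=[( ( ( E )] ptr=5 lookahead=/ remaining=[/ id ) ) $]
Step 9: reduce F->( E ). Stack=[( ( F] ptr=5 lookahead=/ remaining=[/ id ) ) $]
Step 10: reduce T->F. Stack=[( ( T] ptr=5 lookahead=/ remaining=[/ id ) ) $]
Step 11: shift /. Stack=[( ( T /] ptr=6 lookahead=id remaining=[id ) ) $]
Step 12: shift id. Stack=[( ( T / id] ptr=7 lookahead=) remaining=[) ) $]
Step 13: reduce F->id. Stack=[( ( T / F] ptr=7 lookahead=) remaining=[) ) $]
Step 14: reduce T->T / F. Stack=[( ( T] ptr=7 lookahead=) remaining=[) ) $]
Step 15: reduce E->T. Stack=[( ( E] ptr=7 lookahead=) remaining=[) ) $]
Step 16: shift ). Stack=[( ( E )] ptr=8 lookahead=) remaining=[) $]
Step 17: reduce F->( E ). Stack=[( F] ptr=8 lookahead=) remaining=[) $]
Step 18: reduce T->F. Stack=[( T] ptr=8 lookahead=) remaining=[) $]
Step 19: reduce E->T. Stack=[( E] ptr=8 lookahead=) remaining=[) $]
Step 20: shift ). Stack=[( E )] ptr=9 lookahead=$ remaining=[$]
Step 21: reduce F->( E ). Stack=[F] ptr=9 lookahead=$ remaining=[$]
Step 22: reduce T->F. Stack=[T] ptr=9 lookahead=$ remaining=[$]
Step 23: reduce E->T. Stack=[E] ptr=9 lookahead=$ remaining=[$]
Step 24: accept. Stack=[E] ptr=9 lookahead=$ remaining=[$]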